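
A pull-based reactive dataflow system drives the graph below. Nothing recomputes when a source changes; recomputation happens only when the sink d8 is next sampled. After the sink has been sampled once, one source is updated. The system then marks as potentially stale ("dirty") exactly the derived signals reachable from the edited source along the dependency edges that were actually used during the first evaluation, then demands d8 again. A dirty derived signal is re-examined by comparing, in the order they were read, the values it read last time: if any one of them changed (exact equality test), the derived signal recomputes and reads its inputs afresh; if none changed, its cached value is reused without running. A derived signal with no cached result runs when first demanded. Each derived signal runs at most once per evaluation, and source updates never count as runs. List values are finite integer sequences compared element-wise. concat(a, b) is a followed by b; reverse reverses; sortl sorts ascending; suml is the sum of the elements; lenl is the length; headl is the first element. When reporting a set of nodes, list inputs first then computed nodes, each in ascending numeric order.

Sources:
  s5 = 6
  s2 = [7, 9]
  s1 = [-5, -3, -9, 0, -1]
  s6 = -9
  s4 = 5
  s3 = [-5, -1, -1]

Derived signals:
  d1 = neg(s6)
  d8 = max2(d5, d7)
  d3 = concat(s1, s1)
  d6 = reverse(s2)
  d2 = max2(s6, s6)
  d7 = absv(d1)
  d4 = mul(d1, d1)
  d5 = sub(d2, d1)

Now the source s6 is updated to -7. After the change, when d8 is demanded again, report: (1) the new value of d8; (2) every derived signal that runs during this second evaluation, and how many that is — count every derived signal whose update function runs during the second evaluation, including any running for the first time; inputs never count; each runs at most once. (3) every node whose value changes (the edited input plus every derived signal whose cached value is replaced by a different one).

First evaluation (everything demanded from the output):
  d1 = neg(-9) = 9
  d2 = max2(-9, -9) = -9
  d5 = sub(-9, 9) = -18
  d7 = absv(9) = 9
  d8 = max2(-18, 9) = 9

Propagation after the edit:
  d1: runs — s6 -9->-7; result 7.
  d2: runs — s6 -9->-7; s6 -9->-7; result -7.
  d5: runs — d2 -9->-7; d1 9->7; result -14.
  d7: runs — d1 9->7; result 7.
  d8: runs — d5 -18->-14; d7 9->7; result 7.

New value of d8: 7.
Derived signals that run: d1, d2, d5, d7, d8 — 5 in total.
Values that change: s6, d1, d2, d5, d7, d8.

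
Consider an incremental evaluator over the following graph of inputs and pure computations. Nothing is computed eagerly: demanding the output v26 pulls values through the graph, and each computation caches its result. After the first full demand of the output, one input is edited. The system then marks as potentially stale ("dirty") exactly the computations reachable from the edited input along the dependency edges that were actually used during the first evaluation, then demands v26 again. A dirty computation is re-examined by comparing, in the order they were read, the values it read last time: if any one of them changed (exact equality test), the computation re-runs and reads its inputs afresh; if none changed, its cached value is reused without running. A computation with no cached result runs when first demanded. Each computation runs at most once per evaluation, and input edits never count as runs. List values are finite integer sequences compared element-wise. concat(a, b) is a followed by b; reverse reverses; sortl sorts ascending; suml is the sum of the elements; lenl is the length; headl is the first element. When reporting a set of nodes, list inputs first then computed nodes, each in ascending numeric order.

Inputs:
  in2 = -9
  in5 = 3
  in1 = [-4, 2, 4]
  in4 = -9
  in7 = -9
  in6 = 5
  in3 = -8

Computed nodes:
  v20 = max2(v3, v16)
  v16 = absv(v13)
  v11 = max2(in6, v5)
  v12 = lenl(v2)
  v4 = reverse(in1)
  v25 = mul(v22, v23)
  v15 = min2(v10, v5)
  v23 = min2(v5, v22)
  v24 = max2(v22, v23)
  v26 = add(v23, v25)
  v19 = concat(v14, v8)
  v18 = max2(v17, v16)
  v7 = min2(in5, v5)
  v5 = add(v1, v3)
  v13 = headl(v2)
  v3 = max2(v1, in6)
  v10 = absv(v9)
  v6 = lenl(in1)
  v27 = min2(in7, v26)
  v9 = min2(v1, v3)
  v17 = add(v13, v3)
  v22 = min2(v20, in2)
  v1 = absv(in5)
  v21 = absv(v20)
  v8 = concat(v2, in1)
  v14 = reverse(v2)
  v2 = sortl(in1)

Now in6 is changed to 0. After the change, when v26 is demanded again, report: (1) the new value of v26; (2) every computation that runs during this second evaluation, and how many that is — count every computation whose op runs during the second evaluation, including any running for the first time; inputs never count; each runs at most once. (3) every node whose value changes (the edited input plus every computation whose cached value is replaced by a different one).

v26 now evaluates to 72.
Run set: v3, v5, v20, v22, v23 (5 run).
Changed values: in6, v3, v5, v20.
The important point: at v25 every value read last time is unchanged, so the dirty flag clears without a run.

Initial pass — values computed on the first demand:
  v1 = absv(3) = 3
  v2 = sortl([-4, 2, 4]) = [-4, 2, 4]
  v3 = max2(3, 5) = 5
  v5 = add(3, 5) = 8
  v13 = headl([-4, 2, 4]) = -4
  v16 = absv(-4) = 4
  v20 = max2(5, 4) = 5
  v22 = min2(5, -9) = -9
  v23 = min2(8, -9) = -9
  v25 = mul(-9, -9) = 81
  v26 = add(-9, 81) = 72

Second demand — change propagation:
  v3: re-runs because in6 5->0; new result 3.
  v5: re-runs because v3 5->3; new result 6.
  v20: re-runs because v3 5->3; new result 4.
  v22: re-runs because v20 5->4; new result -9 (unchanged).
  v23: re-runs because v5 8->6; new result -9 (unchanged).
  v25: re-examined; everything it read last time is the same (v22 unchanged, v23 unchanged) — cache 81 kept, no run.
  v26: re-examined; everything it read last time is the same (v23 unchanged, v25 unchanged) — cache 72 kept, no run.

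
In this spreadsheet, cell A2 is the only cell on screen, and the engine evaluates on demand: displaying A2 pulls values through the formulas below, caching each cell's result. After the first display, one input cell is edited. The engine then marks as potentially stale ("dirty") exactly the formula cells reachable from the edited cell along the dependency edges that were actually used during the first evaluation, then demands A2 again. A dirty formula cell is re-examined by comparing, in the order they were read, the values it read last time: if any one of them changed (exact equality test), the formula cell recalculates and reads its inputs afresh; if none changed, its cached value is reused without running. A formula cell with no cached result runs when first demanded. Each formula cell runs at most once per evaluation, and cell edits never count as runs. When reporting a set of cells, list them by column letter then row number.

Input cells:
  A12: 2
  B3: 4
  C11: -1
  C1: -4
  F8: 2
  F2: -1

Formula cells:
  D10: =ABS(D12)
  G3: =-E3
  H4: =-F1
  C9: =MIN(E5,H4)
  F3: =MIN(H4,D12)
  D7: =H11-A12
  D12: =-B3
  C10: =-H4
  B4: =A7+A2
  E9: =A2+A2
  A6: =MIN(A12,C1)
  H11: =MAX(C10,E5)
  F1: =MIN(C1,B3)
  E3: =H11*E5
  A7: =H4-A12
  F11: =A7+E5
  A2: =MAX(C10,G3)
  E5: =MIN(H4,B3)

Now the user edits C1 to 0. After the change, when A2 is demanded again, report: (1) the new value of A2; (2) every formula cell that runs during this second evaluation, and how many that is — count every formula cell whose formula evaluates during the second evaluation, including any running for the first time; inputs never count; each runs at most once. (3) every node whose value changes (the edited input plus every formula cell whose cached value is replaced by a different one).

A2 now evaluates to 0.
Run set: A2, C10, E3, E5, F1, G3, H4, H11 (8 run).
Changed values: A2, C1, C10, E3, E5, F1, G3, H4, H11.

Initial pass — values computed on the first demand:
  F1 = MIN(-4, 4) = -4
  H4 = -(-4) = 4
  C10 = -(4) = -4
  E5 = MIN(4, 4) = 4
  H11 = MAX(-4, 4) = 4
  E3 = 4 * 4 = 16
  G3 = -(16) = -16
  A2 = MAX(-4, -16) = -4

Second demand — change propagation:
  F1: re-runs because C1 -4->0; new result 0.
  H4: re-runs because F1 -4->0; new result 0.
  C10: re-runs because H4 4->0; new result 0.
  E5: re-runs because H4 4->0; new result 0.
  H11: re-runs because C10 -4->0; E5 4->0; new result 0.
  E3: re-runs because H11 4->0; E5 4->0; new result 0.
  G3: re-runs because E3 16->0; new result 0.
  A2: re-runs because C10 -4->0; G3 -16->0; new result 0.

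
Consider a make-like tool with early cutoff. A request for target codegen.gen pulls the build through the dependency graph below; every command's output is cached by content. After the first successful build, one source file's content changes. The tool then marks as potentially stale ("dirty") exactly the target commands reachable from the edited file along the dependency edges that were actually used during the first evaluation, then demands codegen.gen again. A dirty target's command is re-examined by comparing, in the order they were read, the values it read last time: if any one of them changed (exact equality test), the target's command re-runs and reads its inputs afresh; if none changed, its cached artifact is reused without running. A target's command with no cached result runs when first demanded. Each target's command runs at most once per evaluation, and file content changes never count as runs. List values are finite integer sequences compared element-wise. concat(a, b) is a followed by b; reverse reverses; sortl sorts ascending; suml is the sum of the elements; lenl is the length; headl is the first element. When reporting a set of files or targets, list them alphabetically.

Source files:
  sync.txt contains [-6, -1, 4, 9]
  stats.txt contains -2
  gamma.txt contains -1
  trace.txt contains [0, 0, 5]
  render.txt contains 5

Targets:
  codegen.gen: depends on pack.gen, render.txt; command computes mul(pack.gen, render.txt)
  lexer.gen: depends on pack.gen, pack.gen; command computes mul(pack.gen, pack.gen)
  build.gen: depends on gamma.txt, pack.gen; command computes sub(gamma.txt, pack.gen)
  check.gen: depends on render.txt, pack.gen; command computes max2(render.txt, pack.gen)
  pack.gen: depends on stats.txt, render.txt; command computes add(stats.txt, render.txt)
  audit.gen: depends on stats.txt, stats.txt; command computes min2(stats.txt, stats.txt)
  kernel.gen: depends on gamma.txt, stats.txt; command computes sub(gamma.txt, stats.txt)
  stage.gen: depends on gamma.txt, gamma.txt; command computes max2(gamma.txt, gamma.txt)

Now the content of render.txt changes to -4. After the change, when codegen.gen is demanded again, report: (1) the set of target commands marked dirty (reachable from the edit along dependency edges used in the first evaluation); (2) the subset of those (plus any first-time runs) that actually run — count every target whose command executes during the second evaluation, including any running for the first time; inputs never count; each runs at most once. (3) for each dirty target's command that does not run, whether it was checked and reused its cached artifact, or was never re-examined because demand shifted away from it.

First demand of the output computes:
  pack.gen = add(-2, 5) = 3
  codegen.gen = mul(3, 5) = 15

After the edit, cleaning proceeds:
  pack.gen: a read changed (render.txt 5->-4) — executes, giving -6.
  codegen.gen: a read changed (pack.gen 3->-6; render.txt 5->-4) — executes, giving 24.

The edit dirties: codegen.gen, pack.gen.
2 target commands run: codegen.gen, pack.gen.
No dirty target's command escaped a run.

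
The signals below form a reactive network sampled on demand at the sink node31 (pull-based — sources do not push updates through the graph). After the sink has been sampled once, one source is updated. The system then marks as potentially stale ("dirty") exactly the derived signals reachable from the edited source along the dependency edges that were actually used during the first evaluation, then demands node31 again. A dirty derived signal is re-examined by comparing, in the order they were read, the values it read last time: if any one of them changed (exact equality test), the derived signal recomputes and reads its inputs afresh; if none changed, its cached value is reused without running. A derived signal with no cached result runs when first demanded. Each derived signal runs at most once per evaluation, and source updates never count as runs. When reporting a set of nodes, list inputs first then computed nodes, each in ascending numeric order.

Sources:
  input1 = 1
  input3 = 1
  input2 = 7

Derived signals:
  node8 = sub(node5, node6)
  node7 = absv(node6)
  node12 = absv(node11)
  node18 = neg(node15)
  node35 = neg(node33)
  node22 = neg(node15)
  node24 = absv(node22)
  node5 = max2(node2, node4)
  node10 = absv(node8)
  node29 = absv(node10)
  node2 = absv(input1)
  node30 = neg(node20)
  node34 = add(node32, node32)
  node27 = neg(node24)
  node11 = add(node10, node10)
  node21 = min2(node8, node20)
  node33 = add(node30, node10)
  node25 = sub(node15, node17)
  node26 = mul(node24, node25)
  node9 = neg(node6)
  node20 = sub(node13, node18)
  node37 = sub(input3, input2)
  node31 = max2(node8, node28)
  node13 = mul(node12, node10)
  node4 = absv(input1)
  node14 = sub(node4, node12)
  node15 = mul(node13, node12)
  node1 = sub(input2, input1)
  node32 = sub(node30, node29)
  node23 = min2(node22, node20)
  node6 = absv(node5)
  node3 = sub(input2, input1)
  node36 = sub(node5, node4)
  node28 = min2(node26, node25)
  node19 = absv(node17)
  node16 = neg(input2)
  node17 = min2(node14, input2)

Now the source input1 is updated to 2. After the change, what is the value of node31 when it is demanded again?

node31 now evaluates to 0.
The important point: at node10 every value read last time is unchanged, so the dirty flag clears without a run.

Initial pass — values computed on the first demand:
  node2 = absv(1) = 1
  node4 = absv(1) = 1
  node5 = max2(1, 1) = 1
  node6 = absv(1) = 1
  node8 = sub(1, 1) = 0
  node10 = absv(0) = 0
  node11 = add(0, 0) = 0
  node12 = absv(0) = 0
  node13 = mul(0, 0) = 0
  node14 = sub(1, 0) = 1
  node15 = mul(0, 0) = 0
  node17 = min2(1, 7) = 1
  node22 = neg(0) = 0
  node24 = absv(0) = 0
  node25 = sub(0, 1) = -1
  node26 = mul(0, -1) = 0
  node28 = min2(0, -1) = -1
  node31 = max2(0, -1) = 0

Second demand — change propagation:
  node2: re-runs because input1 1->2; new result 2.
  node4: re-runs because input1 1->2; new result 2.
  node5: re-runs because node2 1->2; node4 1->2; new result 2.
  node6: re-runs because node5 1->2; new result 2.
  node8: re-runs because node5 1->2; node6 1->2; new result 0 (unchanged).
  node10: re-examined; everything it read last time is the same (node8 unchanged) — cache 0 kept, no run.
  node11: re-examined; everything it read last time is the same (node10 unchanged, node10 unchanged) — cache 0 kept, no run.
  node12: re-examined; everything it read last time is the same (node11 unchanged) — cache 0 kept, no run.
  node13: re-examined; everything it read last time is the same (node12 unchanged, node10 unchanged) — cache 0 kept, no run.
  node14: re-runs because node4 1->2; new result 2.
  node15: re-examined; everything it read last time is the same (node13 unchanged, node12 unchanged) — cache 0 kept, no run.
  node17: re-runs because node14 1->2; new result 2.
  node22: re-examined; everything it read last time is the same (node15 unchanged) — cache 0 kept, no run.
  node24: re-examined; everything it read last time is the same (node22 unchanged) — cache 0 kept, no run.
  node25: re-runs because node17 1->2; new result -2.
  node26: re-runs because node25 -1->-2; new result 0 (unchanged).
  node28: re-runs because node25 -1->-2; new result -2.
  node31: re-runs because node28 -1->-2; new result 0 (unchanged).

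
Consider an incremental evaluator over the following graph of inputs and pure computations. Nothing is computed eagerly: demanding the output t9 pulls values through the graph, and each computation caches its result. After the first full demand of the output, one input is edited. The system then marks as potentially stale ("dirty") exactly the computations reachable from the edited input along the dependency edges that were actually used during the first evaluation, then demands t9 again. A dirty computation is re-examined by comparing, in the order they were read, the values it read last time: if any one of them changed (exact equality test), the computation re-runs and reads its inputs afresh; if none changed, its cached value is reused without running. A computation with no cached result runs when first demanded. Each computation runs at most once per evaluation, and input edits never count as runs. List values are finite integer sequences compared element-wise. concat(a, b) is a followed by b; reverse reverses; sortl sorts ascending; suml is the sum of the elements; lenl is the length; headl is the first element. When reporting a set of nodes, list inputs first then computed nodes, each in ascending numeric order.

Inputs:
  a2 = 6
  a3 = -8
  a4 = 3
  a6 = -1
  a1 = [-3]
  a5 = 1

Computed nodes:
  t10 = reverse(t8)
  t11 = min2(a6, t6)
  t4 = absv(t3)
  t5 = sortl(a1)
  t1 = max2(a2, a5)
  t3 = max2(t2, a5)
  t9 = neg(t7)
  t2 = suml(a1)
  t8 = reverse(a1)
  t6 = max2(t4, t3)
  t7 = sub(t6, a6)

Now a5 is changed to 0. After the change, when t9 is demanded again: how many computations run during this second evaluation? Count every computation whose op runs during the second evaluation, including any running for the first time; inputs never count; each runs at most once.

Run set: t3, t4, t6, t7, t9 (5 run).

Initial pass — values computed on the first demand:
  t2 = suml([-3]) = -3
  t3 = max2(-3, 1) = 1
  t4 = absv(1) = 1
  t6 = max2(1, 1) = 1
  t7 = sub(1, -1) = 2
  t9 = neg(2) = -2

Second demand — change propagation:
  t3: re-runs because a5 1->0; new result 0.
  t4: re-runs because t3 1->0; new result 0.
  t6: re-runs because t4 1->0; t3 1->0; new result 0.
  t7: re-runs because t6 1->0; new result 1.
  t9: re-runs because t7 2->1; new result -1.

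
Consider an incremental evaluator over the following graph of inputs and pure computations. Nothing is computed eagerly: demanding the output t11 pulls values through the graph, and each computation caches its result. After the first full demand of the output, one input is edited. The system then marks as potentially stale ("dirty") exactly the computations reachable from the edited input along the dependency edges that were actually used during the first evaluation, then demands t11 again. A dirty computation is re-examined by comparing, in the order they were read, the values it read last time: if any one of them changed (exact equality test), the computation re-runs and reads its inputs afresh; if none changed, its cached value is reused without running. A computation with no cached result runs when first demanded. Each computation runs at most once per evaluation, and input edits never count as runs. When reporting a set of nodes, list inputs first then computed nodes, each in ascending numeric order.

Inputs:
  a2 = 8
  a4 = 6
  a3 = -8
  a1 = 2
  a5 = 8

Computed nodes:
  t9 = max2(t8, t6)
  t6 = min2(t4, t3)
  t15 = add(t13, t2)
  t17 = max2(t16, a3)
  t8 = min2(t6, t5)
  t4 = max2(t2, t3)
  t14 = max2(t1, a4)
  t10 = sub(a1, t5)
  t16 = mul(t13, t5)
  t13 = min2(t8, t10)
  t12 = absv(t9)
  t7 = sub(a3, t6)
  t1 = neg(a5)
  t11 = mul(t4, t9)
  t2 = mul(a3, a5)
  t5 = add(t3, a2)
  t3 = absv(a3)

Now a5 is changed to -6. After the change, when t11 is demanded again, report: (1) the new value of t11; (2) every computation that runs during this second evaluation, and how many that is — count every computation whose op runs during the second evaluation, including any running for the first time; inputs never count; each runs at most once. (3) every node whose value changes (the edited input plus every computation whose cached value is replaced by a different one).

t11 now evaluates to 384.
Run set: t2, t4, t6, t11 (4 run).
Changed values: a5, t2, t4, t11.
The important point: at t8 every value read last time is unchanged, so the dirty flag clears without a run.

Initial pass — values computed on the first demand:
  t2 = mul(-8, 8) = -64
  t3 = absv(-8) = 8
  t4 = max2(-64, 8) = 8
  t5 = add(8, 8) = 16
  t6 = min2(8, 8) = 8
  t8 = min2(8, 16) = 8
  t9 = max2(8, 8) = 8
  t11 = mul(8, 8) = 64

Second demand — change propagation:
  t2: re-runs because a5 8->-6; new result 48.
  t4: re-runs because t2 -64->48; new result 48.
  t6: re-runs because t4 8->48; new result 8 (unchanged).
  t8: re-examined; everything it read last time is the same (t6 unchanged, t5 unchanged) — cache 8 kept, no run.
  t9: re-examined; everything it read last time is the same (t8 unchanged, t6 unchanged) — cache 8 kept, no run.
  t11: re-runs because t4 8->48; new result 384.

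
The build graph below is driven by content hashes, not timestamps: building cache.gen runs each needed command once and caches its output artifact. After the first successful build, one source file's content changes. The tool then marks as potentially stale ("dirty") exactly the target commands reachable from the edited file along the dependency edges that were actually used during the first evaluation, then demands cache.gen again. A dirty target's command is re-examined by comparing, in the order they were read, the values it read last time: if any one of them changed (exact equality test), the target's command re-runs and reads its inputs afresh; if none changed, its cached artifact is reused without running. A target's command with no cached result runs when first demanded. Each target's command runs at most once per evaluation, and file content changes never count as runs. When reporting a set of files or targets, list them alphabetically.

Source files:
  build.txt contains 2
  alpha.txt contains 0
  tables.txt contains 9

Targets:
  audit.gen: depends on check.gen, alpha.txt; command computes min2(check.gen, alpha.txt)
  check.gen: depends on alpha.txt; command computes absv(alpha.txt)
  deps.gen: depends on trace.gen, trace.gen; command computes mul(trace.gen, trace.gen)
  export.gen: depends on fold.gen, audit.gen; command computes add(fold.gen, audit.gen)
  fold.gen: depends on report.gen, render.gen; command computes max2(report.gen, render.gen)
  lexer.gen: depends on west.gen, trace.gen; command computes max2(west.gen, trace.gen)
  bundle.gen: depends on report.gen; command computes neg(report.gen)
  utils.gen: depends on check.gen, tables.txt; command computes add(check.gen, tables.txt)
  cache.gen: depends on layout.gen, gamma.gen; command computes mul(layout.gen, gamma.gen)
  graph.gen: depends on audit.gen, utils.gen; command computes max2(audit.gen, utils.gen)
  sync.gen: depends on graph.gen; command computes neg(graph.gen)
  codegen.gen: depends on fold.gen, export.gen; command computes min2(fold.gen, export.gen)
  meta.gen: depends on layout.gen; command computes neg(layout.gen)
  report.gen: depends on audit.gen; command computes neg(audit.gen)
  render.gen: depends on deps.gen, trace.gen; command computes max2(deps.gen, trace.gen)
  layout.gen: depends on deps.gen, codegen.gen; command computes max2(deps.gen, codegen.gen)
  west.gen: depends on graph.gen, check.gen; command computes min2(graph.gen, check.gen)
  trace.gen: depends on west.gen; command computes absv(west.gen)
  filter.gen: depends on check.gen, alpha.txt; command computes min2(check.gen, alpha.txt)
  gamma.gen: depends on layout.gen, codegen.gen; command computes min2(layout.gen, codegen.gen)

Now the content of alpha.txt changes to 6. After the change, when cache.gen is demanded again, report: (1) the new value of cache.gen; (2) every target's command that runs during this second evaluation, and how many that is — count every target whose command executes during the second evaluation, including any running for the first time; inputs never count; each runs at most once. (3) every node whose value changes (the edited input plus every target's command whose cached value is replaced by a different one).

cache.gen now evaluates to 1296.
Run set: audit.gen, cache.gen, check.gen, codegen.gen, deps.gen, export.gen, fold.gen, gamma.gen, graph.gen, layout.gen, render.gen, report.gen, trace.gen, utils.gen, west.gen (15 run).
Changed values: alpha.txt, audit.gen, cache.gen, check.gen, codegen.gen, deps.gen, export.gen, fold.gen, gamma.gen, graph.gen, layout.gen, render.gen, report.gen, trace.gen, utils.gen, west.gen.

Initial pass — values computed on the first demand:
  check.gen = absv(0) = 0
  audit.gen = min2(0, 0) = 0
  report.gen = neg(0) = 0
  utils.gen = add(0, 9) = 9
  graph.gen = max2(0, 9) = 9
  west.gen = min2(9, 0) = 0
  trace.gen = absv(0) = 0
  deps.gen = mul(0, 0) = 0
  render.gen = max2(0, 0) = 0
  fold.gen = max2(0, 0) = 0
  export.gen = add(0, 0) = 0
  codegen.gen = min2(0, 0) = 0
  layout.gen = max2(0, 0) = 0
  gamma.gen = min2(0, 0) = 0
  cache.gen = mul(0, 0) = 0

Second demand — change propagation:
  check.gen: re-runs because alpha.txt 0->6; new result 6.
  audit.gen: re-runs because check.gen 0->6; alpha.txt 0->6; new result 6.
  report.gen: re-runs because audit.gen 0->6; new result -6.
  utils.gen: re-runs because check.gen 0->6; new result 15.
  graph.gen: re-runs because audit.gen 0->6; utils.gen 9->15; new result 15.
  west.gen: re-runs because graph.gen 9->15; check.gen 0->6; new result 6.
  trace.gen: re-runs because west.gen 0->6; new result 6.
  deps.gen: re-runs because trace.gen 0->6; trace.gen 0->6; new result 36.
  render.gen: re-runs because deps.gen 0->36; trace.gen 0->6; new result 36.
  fold.gen: re-runs because report.gen 0->-6; render.gen 0->36; new result 36.
  export.gen: re-runs because fold.gen 0->36; audit.gen 0->6; new result 42.
  codegen.gen: re-runs because fold.gen 0->36; export.gen 0->42; new result 36.
  layout.gen: re-runs because deps.gen 0->36; codegen.gen 0->36; new result 36.
  gamma.gen: re-runs because layout.gen 0->36; codegen.gen 0->36; new result 36.
  cache.gen: re-runs because layout.gen 0->36; gamma.gen 0->36; new result 1296.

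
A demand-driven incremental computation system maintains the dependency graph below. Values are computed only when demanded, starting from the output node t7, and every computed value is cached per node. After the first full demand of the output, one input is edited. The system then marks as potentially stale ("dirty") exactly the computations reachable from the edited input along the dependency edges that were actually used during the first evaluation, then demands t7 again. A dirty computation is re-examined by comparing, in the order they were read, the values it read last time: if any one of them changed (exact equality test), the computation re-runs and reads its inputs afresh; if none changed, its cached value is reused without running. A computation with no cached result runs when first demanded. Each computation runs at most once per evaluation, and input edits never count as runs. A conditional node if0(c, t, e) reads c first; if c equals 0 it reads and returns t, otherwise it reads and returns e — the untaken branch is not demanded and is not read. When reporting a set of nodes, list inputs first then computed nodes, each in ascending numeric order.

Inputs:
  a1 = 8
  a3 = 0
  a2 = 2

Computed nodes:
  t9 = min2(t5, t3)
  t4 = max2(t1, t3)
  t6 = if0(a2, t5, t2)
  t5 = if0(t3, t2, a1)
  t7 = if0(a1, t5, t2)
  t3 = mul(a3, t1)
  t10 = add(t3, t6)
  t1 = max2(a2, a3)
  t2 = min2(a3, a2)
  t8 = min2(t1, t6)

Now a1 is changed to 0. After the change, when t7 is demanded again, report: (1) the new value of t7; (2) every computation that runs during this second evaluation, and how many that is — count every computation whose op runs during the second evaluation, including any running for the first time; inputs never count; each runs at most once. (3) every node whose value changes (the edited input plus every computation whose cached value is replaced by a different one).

New value of t7: 0.
Computations that run: t1, t3, t5, t7 — 4 in total.
Values that change: a1.
Key observation: a condition flipped, so demand reaches new nodes — t1, t3, t5 run for the first time.

First evaluation (everything demanded from the output):
  t2 = min2(0, 2) = 0
  t7 = if0(a1=8 -> else branch t2) = 0

Propagation after the edit:
  t1: demanded for the first time — runs, produces 2.
  t3: demanded for the first time — runs, produces 0.
  t5: demanded for the first time — runs, produces 0.
  t7: runs — a1 8->0; result 0 (same value as before).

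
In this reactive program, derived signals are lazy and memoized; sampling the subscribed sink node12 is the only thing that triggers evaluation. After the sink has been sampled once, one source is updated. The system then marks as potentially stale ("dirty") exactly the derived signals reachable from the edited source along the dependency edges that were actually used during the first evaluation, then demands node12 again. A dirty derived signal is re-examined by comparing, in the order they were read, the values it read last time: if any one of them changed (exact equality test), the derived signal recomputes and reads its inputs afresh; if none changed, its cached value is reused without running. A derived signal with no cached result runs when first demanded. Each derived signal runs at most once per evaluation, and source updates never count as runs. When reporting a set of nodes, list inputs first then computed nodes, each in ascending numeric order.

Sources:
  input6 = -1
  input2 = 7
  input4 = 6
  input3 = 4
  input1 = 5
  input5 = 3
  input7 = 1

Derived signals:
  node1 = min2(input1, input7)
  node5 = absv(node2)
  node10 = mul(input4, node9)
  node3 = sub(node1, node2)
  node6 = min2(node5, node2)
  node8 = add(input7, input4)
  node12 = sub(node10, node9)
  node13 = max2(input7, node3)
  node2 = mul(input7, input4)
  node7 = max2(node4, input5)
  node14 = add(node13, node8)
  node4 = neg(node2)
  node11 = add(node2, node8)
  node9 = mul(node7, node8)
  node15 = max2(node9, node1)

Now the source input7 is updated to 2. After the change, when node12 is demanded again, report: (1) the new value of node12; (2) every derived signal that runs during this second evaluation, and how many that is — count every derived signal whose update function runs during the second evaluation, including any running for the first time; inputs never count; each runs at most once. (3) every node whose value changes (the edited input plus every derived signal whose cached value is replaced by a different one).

Demanding node12 again yields 120.
7 derived signals run: node2, node4, node7, node8, node9, node10, node12.
The nodes whose values change: input7, node2, node4, node8, node9, node10, node12.

First demand of the output computes:
  node2 = mul(1, 6) = 6
  node4 = neg(6) = -6
  node7 = max2(-6, 3) = 3
  node8 = add(1, 6) = 7
  node9 = mul(3, 7) = 21
  node10 = mul(6, 21) = 126
  node12 = sub(126, 21) = 105

After the edit, cleaning proceeds:
  node2: a read changed (input7 1->2) — executes, giving 12.
  node4: a read changed (node2 6->12) — executes, giving -12.
  node7: a read changed (node4 -6->-12) — executes, giving 3 — identical to its old value.
  node8: a read changed (input7 1->2) — executes, giving 8.
  node9: a read changed (node8 7->8) — executes, giving 24.
  node10: a read changed (node9 21->24) — executes, giving 144.
  node12: a read changed (node10 126->144; node9 21->24) — executes, giving 120.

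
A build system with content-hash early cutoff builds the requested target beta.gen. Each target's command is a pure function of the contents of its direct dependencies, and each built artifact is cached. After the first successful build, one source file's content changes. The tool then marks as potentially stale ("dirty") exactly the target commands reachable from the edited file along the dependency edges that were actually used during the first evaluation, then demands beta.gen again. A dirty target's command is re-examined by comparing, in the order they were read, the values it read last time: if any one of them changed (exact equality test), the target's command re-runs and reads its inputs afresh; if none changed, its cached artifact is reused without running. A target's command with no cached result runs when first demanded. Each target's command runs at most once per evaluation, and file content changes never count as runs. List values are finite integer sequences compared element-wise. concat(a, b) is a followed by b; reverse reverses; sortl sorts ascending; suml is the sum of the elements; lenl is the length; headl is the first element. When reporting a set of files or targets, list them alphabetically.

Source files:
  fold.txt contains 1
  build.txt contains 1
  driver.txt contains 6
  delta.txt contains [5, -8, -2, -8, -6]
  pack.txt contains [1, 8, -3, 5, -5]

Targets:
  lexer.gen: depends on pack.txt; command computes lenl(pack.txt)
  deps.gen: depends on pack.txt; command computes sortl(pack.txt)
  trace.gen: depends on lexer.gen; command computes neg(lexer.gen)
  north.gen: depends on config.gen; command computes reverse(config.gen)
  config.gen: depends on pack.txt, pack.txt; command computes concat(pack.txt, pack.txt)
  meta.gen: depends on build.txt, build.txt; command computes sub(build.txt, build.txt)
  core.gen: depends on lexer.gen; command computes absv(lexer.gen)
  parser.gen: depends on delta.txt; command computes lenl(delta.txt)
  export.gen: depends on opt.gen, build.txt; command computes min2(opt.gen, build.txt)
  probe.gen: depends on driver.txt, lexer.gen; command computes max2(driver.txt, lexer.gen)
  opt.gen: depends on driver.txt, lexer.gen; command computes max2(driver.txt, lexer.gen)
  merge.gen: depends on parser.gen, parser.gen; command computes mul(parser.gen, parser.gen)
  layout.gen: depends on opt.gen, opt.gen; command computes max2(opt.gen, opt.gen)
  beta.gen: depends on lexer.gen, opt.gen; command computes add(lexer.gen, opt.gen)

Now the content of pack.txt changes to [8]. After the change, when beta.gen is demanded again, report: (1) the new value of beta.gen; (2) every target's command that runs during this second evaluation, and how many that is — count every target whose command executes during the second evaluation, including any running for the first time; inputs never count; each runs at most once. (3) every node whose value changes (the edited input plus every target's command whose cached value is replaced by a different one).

New value of beta.gen: 7.
Target commands that run: beta.gen, lexer.gen, opt.gen — 3 in total.
Values that change: beta.gen, lexer.gen, pack.txt.

First evaluation (everything demanded from the output):
  lexer.gen = lenl([1, 8, -3, 5, -5]) = 5
  opt.gen = max2(6, 5) = 6
  beta.gen = add(5, 6) = 11

Propagation after the edit:
  lexer.gen: runs — pack.txt [1, 8, -3, 5, -5]->[8]; result 1.
  opt.gen: runs — lexer.gen 5->1; result 6 (same value as before).
  beta.gen: runs — lexer.gen 5->1; result 7.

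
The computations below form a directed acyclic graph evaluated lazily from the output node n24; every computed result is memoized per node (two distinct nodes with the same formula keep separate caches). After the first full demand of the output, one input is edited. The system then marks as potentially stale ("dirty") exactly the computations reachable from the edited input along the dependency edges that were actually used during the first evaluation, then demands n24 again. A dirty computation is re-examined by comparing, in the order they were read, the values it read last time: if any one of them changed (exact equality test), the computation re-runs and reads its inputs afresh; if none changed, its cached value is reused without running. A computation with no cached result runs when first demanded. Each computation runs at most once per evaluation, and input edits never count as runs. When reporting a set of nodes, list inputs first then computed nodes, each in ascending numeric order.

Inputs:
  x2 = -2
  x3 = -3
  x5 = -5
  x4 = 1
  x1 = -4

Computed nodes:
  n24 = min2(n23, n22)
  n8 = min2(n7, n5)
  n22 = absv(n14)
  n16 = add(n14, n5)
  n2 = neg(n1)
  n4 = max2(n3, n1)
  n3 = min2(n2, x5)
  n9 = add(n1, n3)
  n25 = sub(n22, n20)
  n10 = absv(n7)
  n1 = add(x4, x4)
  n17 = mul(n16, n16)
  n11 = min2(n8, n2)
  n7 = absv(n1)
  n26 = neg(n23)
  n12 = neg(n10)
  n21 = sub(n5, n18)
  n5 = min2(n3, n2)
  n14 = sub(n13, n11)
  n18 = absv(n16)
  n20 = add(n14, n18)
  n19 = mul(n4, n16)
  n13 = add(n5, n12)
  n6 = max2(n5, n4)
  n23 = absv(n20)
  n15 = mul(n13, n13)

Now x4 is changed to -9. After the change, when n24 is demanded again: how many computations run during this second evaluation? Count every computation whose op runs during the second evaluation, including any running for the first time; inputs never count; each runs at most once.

First demand of the output computes:
  n1 = add(1, 1) = 2
  n2 = neg(2) = -2
  n3 = min2(-2, -5) = -5
  n5 = min2(-5, -2) = -5
  n7 = absv(2) = 2
  n8 = min2(2, -5) = -5
  n10 = absv(2) = 2
  n11 = min2(-5, -2) = -5
  n12 = neg(2) = -2
  n13 = add(-5, -2) = -7
  n14 = sub(-7, -5) = -2
  n16 = add(-2, -5) = -7
  n18 = absv(-7) = 7
  n20 = add(-2, 7) = 5
  n22 = absv(-2) = 2
  n23 = absv(5) = 5
  n24 = min2(5, 2) = 2

After the edit, cleaning proceeds:
  n1: a read changed (x4 1->-9; x4 1->-9) — executes, giving -18.
  n2: a read changed (n1 2->-18) — executes, giving 18.
  n3: a read changed (n2 -2->18) — executes, giving -5 — identical to its old value.
  n5: a read changed (n2 -2->18) — executes, giving -5 — identical to its old value.
  n7: a read changed (n1 2->-18) — executes, giving 18.
  n8: a read changed (n7 2->18) — executes, giving -5 — identical to its old value.
  n10: a read changed (n7 2->18) — executes, giving 18.
  n11: a read changed (n2 -2->18) — executes, giving -5 — identical to its old value.
  n12: a read changed (n10 2->18) — executes, giving -18.
  n13: a read changed (n12 -2->-18) — executes, giving -23.
  n14: a read changed (n13 -7->-23) — executes, giving -18.
  n16: a read changed (n14 -2->-18) — executes, giving -23.
  n18: a read changed (n16 -7->-23) — executes, giving 23.
  n20: a read changed (n14 -2->-18; n18 7->23) — executes, giving 5 — identical to its old value.
  n22: a read changed (n14 -2->-18) — executes, giving 18.
  n23: dirty, but its reads are unchanged (n20 unchanged); cached 5 stands.
  n24: a read changed (n22 2->18) — executes, giving 5.

Note where the cutoff bites: n23 is checked, finds nothing changed, and keeps its cache.

16 computations run: n1, n2, n3, n5, n7, n8, n10, n11, n12, n13, n14, n16, n18, n20, n22, n24.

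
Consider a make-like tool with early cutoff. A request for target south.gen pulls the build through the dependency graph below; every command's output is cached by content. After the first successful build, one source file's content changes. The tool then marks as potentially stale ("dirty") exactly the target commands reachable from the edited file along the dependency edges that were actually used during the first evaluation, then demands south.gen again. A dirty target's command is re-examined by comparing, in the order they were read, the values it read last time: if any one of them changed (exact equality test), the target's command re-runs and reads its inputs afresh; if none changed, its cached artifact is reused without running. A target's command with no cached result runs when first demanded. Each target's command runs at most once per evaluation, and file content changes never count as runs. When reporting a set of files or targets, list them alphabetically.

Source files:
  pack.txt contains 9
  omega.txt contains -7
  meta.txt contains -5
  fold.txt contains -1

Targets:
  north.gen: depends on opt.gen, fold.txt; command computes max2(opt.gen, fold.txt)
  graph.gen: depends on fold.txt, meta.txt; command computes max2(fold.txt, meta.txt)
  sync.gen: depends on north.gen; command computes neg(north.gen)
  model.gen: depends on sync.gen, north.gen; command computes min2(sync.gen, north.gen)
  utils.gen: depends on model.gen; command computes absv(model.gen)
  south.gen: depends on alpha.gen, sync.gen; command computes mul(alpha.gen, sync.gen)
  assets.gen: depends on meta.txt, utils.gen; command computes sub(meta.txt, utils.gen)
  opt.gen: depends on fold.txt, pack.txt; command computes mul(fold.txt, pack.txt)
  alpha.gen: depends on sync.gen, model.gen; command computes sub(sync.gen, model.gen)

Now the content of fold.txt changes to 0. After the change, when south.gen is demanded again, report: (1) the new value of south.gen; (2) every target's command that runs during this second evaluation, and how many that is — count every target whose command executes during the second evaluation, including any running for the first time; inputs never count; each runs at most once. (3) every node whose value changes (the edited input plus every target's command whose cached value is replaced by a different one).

First demand of the output computes:
  opt.gen = mul(-1, 9) = -9
  north.gen = max2(-9, -1) = -1
  sync.gen = neg(-1) = 1
  model.gen = min2(1, -1) = -1
  alpha.gen = sub(1, -1) = 2
  south.gen = mul(2, 1) = 2

After the edit, cleaning proceeds:
  opt.gen: a read changed (fold.txt -1->0) — executes, giving 0.
  north.gen: a read changed (opt.gen -9->0; fold.txt -1->0) — executes, giving 0.
  sync.gen: a read changed (north.gen -1->0) — executes, giving 0.
  model.gen: a read changed (sync.gen 1->0; north.gen -1->0) — executes, giving 0.
  alpha.gen: a read changed (sync.gen 1->0; model.gen -1->0) — executes, giving 0.
  south.gen: a read changed (alpha.gen 2->0; sync.gen 1->0) — executes, giving 0.

Demanding south.gen again yields 0.
6 target commands run: alpha.gen, model.gen, north.gen, opt.gen, south.gen, sync.gen.
The nodes whose values change: alpha.gen, fold.txt, model.gen, north.gen, opt.gen, south.gen, sync.gen.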